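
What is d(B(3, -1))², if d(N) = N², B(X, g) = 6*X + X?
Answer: 194481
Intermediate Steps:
B(X, g) = 7*X
d(B(3, -1))² = ((7*3)²)² = (21²)² = 441² = 194481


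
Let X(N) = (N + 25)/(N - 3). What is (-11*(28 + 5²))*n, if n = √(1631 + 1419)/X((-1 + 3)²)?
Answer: -2915*√122/29 ≈ -1110.3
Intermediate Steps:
X(N) = (25 + N)/(-3 + N)
n = 5*√122/29 (n = √(1631 + 1419)/(((25 + (-1 + 3)²)/(-3 + (-1 + 3)²))) = √3050/(((25 + 2²)/(-3 + 2²))) = (5*√122)/(((25 + 4)/(-3 + 4))) = (5*√122)/((29/1)) = (5*√122)/((1*29)) = (5*√122)/29 = (5*√122)*(1/29) = 5*√122/29 ≈ 1.9044)
(-11*(28 + 5²))*n = (-11*(28 + 5²))*(5*√122/29) = (-11*(28 + 25))*(5*√122/29) = (-11*53)*(5*√122/29) = -2915*√122/29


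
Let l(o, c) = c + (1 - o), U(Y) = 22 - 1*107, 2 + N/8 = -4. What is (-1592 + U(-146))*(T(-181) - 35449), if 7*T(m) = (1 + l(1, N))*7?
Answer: 59526792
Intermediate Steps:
N = -48 (N = -16 + 8*(-4) = -16 - 32 = -48)
U(Y) = -85 (U(Y) = 22 - 107 = -85)
l(o, c) = 1 + c - o
T(m) = -47 (T(m) = ((1 + (1 - 48 - 1*1))*7)/7 = ((1 + (1 - 48 - 1))*7)/7 = ((1 - 48)*7)/7 = (-47*7)/7 = (1/7)*(-329) = -47)
(-1592 + U(-146))*(T(-181) - 35449) = (-1592 - 85)*(-47 - 35449) = -1677*(-35496) = 59526792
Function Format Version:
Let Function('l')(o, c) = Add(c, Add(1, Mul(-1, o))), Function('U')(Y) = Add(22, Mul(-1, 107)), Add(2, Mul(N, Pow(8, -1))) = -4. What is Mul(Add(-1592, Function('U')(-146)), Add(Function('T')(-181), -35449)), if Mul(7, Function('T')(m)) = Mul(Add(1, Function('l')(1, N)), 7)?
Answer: 59526792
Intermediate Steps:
N = -48 (N = Add(-16, Mul(8, -4)) = Add(-16, -32) = -48)
Function('U')(Y) = -85 (Function('U')(Y) = Add(22, -107) = -85)
Function('l')(o, c) = Add(1, c, Mul(-1, o))
Function('T')(m) = -47 (Function('T')(m) = Mul(Rational(1, 7), Mul(Add(1, Add(1, -48, Mul(-1, 1))), 7)) = Mul(Rational(1, 7), Mul(Add(1, Add(1, -48, -1)), 7)) = Mul(Rational(1, 7), Mul(Add(1, -48), 7)) = Mul(Rational(1, 7), Mul(-47, 7)) = Mul(Rational(1, 7), -329) = -47)
Mul(Add(-1592, Function('U')(-146)), Add(Function('T')(-181), -35449)) = Mul(Add(-1592, -85), Add(-47, -35449)) = Mul(-1677, -35496) = 59526792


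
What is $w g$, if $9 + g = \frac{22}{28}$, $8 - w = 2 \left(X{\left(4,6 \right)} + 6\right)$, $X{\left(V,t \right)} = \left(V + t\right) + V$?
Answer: $\frac{1840}{7} \approx 262.86$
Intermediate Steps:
$X{\left(V,t \right)} = t + 2 V$
$w = -32$ ($w = 8 - 2 \left(\left(6 + 2 \cdot 4\right) + 6\right) = 8 - 2 \left(\left(6 + 8\right) + 6\right) = 8 - 2 \left(14 + 6\right) = 8 - 2 \cdot 20 = 8 - 40 = -32$)
$g = - \frac{115}{14}$ ($g = -9 + \frac{22}{28} = -9 + 22 \cdot \frac{1}{28} = -9 + \frac{11}{14} = - \frac{115}{14} \approx -8.2143$)
$w g = \left(-32\right) \left(- \frac{115}{14}\right) = \frac{1840}{7}$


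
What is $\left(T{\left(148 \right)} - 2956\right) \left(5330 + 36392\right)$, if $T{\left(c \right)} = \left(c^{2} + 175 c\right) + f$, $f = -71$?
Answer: $1868185994$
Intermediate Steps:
$T{\left(c \right)} = -71 + c^{2} + 175 c$ ($T{\left(c \right)} = \left(c^{2} + 175 c\right) - 71 = -71 + c^{2} + 175 c$)
$\left(T{\left(148 \right)} - 2956\right) \left(5330 + 36392\right) = \left(\left(-71 + 148^{2} + 175 \cdot 148\right) - 2956\right) \left(5330 + 36392\right) = \left(\left(-71 + 21904 + 25900\right) - 2956\right) 41722 = \left(47733 - 2956\right) 41722 = 44777 \cdot 41722 = 1868185994$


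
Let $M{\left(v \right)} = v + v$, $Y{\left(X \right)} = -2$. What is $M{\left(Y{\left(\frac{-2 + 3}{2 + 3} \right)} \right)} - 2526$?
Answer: $-2530$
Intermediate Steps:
$M{\left(v \right)} = 2 v$
$M{\left(Y{\left(\frac{-2 + 3}{2 + 3} \right)} \right)} - 2526 = 2 \left(-2\right) - 2526 = -4 - 2526 = -2530$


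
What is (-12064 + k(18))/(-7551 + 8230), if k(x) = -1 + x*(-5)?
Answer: -12155/679 ≈ -17.901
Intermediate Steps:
k(x) = -1 - 5*x
(-12064 + k(18))/(-7551 + 8230) = (-12064 + (-1 - 5*18))/(-7551 + 8230) = (-12064 + (-1 - 90))/679 = (-12064 - 91)*(1/679) = -12155*1/679 = -12155/679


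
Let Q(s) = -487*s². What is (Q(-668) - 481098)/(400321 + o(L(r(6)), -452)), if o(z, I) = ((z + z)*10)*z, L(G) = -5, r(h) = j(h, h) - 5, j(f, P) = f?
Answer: -217792186/400821 ≈ -543.37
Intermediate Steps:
r(h) = -5 + h (r(h) = h - 5 = -5 + h)
o(z, I) = 20*z² (o(z, I) = ((2*z)*10)*z = (20*z)*z = 20*z²)
(Q(-668) - 481098)/(400321 + o(L(r(6)), -452)) = (-487*(-668)² - 481098)/(400321 + 20*(-5)²) = (-487*446224 - 481098)/(400321 + 20*25) = (-217311088 - 481098)/(400321 + 500) = -217792186/400821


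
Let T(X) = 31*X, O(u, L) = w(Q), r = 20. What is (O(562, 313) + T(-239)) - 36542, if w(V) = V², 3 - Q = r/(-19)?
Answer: -15860382/361 ≈ -43935.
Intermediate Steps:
Q = 77/19 (Q = 3 - 20/(-19) = 3 - 20*(-1)/19 = 3 - 1*(-20/19) = 3 + 20/19 = 77/19 ≈ 4.0526)
O(u, L) = 5929/361 (O(u, L) = (77/19)² = 5929/361)
(O(562, 313) + T(-239)) - 36542 = (5929/361 + 31*(-239)) - 36542 = (5929/361 - 7409) - 36542 = -2668720/361 - 36542 = -15860382/361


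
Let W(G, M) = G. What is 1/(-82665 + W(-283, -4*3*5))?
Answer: -1/82948 ≈ -1.2056e-5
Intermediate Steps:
1/(-82665 + W(-283, -4*3*5)) = 1/(-82665 - 283) = 1/(-82948) = -1/82948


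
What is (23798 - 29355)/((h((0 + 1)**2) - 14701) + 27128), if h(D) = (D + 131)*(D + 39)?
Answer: -5557/17707 ≈ -0.31383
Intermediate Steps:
h(D) = (39 + D)*(131 + D) (h(D) = (131 + D)*(39 + D) = (39 + D)*(131 + D))
(23798 - 29355)/((h((0 + 1)**2) - 14701) + 27128) = (23798 - 29355)/(((5109 + ((0 + 1)**2)**2 + 170*(0 + 1)**2) - 14701) + 27128) = -5557/(((5109 + (1**2)**2 + 170*1**2) - 14701) + 27128) = -5557/(((5109 + 1**2 + 170*1) - 14701) + 27128) = -5557/(((5109 + 1 + 170) - 14701) + 27128) = -5557/((5280 - 14701) + 27128) = -5557/(-9421 + 27128) = -5557/17707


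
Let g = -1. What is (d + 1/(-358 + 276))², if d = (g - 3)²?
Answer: 1718721/6724 ≈ 255.61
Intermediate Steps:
d = 16 (d = (-1 - 3)² = (-4)² = 16)
(d + 1/(-358 + 276))² = (16 + 1/(-358 + 276))² = (16 + 1/(-82))² = (16 - 1/82)² = (1311/82)² = 1718721/6724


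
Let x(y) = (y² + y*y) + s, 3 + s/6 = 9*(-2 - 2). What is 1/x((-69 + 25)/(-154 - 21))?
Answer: -30625/7162378 ≈ -0.0042758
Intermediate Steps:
s = -234 (s = -18 + 6*(9*(-2 - 2)) = -18 + 6*(9*(-4)) = -18 + 6*(-36) = -18 - 216 = -234)
x(y) = -234 + 2*y² (x(y) = (y² + y*y) - 234 = (y² + y²) - 234 = 2*y² - 234 = -234 + 2*y²)
1/x((-69 + 25)/(-154 - 21)) = 1/(-234 + 2*((-69 + 25)/(-154 - 21))²) = 1/(-234 + 2*(-44/(-175))²) = 1/(-234 + 2*(-44*(-1/175))²) = 1/(-234 + 2*(44/175)²) = 1/(-234 + 2*(1936/30625)) = 1/(-234 + 3872/30625) = 1/(-7162378/30625) = -30625/7162378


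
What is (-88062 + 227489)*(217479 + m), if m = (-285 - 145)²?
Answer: 56102496833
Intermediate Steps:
m = 184900 (m = (-430)² = 184900)
(-88062 + 227489)*(217479 + m) = (-88062 + 227489)*(217479 + 184900) = 139427*402379 = 56102496833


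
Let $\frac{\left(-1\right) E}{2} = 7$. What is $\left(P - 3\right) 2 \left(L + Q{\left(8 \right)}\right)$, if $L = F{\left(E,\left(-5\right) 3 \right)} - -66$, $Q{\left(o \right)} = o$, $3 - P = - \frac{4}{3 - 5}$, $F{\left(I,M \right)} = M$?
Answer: $-236$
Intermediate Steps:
$E = -14$ ($E = \left(-2\right) 7 = -14$)
$P = 1$ ($P = 3 - - \frac{4}{3 - 5} = 3 - - \frac{4}{-2} = 3 - \left(-4\right) \left(- \frac{1}{2}\right) = 3 - 2 = 1$)
$L = 51$ ($L = \left(-5\right) 3 - -66 = -15 + 66 = 51$)
$\left(P - 3\right) 2 \left(L + Q{\left(8 \right)}\right) = \left(1 - 3\right) 2 \left(51 + 8\right) = \left(-2\right) 2 \cdot 59 = \left(-4\right) 59 = -236$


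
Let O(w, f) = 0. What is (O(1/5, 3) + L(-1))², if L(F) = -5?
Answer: 25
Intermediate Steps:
(O(1/5, 3) + L(-1))² = (0 - 5)² = (-5)² = 25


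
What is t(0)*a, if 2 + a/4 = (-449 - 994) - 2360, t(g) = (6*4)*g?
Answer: 0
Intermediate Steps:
t(g) = 24*g
a = -15220 (a = -8 + 4*((-449 - 994) - 2360) = -8 + 4*(-1443 - 2360) = -8 + 4*(-3803) = -8 - 15212 = -15220)
t(0)*a = (24*0)*(-15220) = 0*(-15220) = 0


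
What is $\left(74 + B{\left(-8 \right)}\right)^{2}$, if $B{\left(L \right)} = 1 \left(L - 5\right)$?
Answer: $3721$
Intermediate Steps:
$B{\left(L \right)} = -5 + L$ ($B{\left(L \right)} = 1 \left(-5 + L\right) = -5 + L$)
$\left(74 + B{\left(-8 \right)}\right)^{2} = \left(74 - 13\right)^{2} = 61^{2} = 3721$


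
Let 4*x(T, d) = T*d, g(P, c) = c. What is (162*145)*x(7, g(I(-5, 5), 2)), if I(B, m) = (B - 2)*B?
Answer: 82215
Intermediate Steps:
I(B, m) = B*(-2 + B) (I(B, m) = (-2 + B)*B = B*(-2 + B))
x(T, d) = T*d/4 (x(T, d) = (T*d)/4 = T*d/4)
(162*145)*x(7, g(I(-5, 5), 2)) = (162*145)*((1/4)*7*2) = 23490*(7/2) = 82215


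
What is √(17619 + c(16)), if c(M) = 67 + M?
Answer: √17702 ≈ 133.05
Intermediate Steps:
√(17619 + c(16)) = √(17619 + (67 + 16)) = √(17619 + 83) = √17702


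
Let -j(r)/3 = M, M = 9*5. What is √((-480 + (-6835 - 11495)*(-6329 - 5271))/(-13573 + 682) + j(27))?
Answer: I*√307046152695/4297 ≈ 128.95*I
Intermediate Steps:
M = 45
j(r) = -135 (j(r) = -3*45 = -135)
√((-480 + (-6835 - 11495)*(-6329 - 5271))/(-13573 + 682) + j(27)) = √((-480 + (-6835 - 11495)*(-6329 - 5271))/(-13573 + 682) - 135) = √((-480 - 18330*(-11600))/(-12891) - 135) = √((-480 + 212628000)*(-1/12891) - 135) = √(212627520*(-1/12891) - 135) = √(-70875840/4297 - 135) = √(-71455935/4297) = I*√307046152695/4297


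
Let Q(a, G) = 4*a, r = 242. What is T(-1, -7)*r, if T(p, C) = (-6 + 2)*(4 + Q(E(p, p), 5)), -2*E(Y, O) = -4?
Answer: -11616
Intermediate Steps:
E(Y, O) = 2 (E(Y, O) = -½*(-4) = 2)
T(p, C) = -48 (T(p, C) = (-6 + 2)*(4 + 4*2) = -4*(4 + 8) = -4*12 = -48)
T(-1, -7)*r = -48*242 = -11616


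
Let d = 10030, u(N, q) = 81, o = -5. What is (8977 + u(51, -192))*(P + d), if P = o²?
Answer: 91078190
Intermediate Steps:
P = 25 (P = (-5)² = 25)
(8977 + u(51, -192))*(P + d) = (8977 + 81)*(25 + 10030) = 9058*10055 = 91078190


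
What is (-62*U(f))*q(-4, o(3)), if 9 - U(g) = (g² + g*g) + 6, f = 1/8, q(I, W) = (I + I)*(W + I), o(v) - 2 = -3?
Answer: -14725/2 ≈ -7362.5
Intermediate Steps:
o(v) = -1 (o(v) = 2 - 3 = -1)
q(I, W) = 2*I*(I + W) (q(I, W) = (2*I)*(I + W) = 2*I*(I + W))
f = ⅛ (f = 1*(⅛) = ⅛ ≈ 0.12500)
U(g) = 3 - 2*g² (U(g) = 9 - ((g² + g*g) + 6) = 9 - ((g² + g²) + 6) = 9 - (2*g² + 6) = 9 - (6 + 2*g²) = 9 + (-6 - 2*g²) = 3 - 2*g²)
(-62*U(f))*q(-4, o(3)) = (-62*(3 - 2*(⅛)²))*(2*(-4)*(-4 - 1)) = (-62*(3 - 2*1/64))*(2*(-4)*(-5)) = -62*(3 - 1/32)*40 = -62*95/32*40 = -2945/16*40 = -14725/2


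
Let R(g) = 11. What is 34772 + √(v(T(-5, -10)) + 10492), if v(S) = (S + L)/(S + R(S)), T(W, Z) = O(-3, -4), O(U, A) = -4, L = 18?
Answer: 34772 + 3*√1166 ≈ 34874.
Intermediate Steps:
T(W, Z) = -4
v(S) = (18 + S)/(11 + S) (v(S) = (S + 18)/(S + 11) = (18 + S)/(11 + S))
34772 + √(v(T(-5, -10)) + 10492) = 34772 + √((18 - 4)/(11 - 4) + 10492) = 34772 + √(14/7 + 10492) = 34772 + √((⅐)*14 + 10492) = 34772 + √(2 + 10492) = 34772 + √10494 = 34772 + 3*√1166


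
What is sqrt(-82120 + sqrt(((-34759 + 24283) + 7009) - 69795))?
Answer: sqrt(-82120 + I*sqrt(73262)) ≈ 0.472 + 286.57*I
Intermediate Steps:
sqrt(-82120 + sqrt(((-34759 + 24283) + 7009) - 69795)) = sqrt(-82120 + sqrt((-10476 + 7009) - 69795)) = sqrt(-82120 + sqrt(-3467 - 69795)) = sqrt(-82120 + sqrt(-73262)) = sqrt(-82120 + I*sqrt(73262))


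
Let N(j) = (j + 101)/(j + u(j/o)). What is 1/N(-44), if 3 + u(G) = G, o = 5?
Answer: -93/95 ≈ -0.97895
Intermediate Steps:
u(G) = -3 + G
N(j) = (101 + j)/(-3 + 6*j/5) (N(j) = (j + 101)/(j + (-3 + j/5)) = (101 + j)/(j + (-3 + j*(⅕))) = (101 + j)/(j + (-3 + j/5)) = (101 + j)/(-3 + 6*j/5))
1/N(-44) = 1/(5*(101 - 44)/(3*(-5 + 2*(-44)))) = 1/((5/3)*57/(-5 - 88)) = 1/((5/3)*57/(-93)) = 1/((5/3)*(-1/93)*57) = 1/(-95/93) = -93/95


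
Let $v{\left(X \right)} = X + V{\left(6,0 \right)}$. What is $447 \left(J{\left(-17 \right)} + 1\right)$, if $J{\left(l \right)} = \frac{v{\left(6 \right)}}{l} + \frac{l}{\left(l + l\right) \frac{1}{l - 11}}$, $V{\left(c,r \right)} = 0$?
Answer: $- \frac{101469}{17} \approx -5968.8$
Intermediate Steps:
$v{\left(X \right)} = X$ ($v{\left(X \right)} = X + 0 = X$)
$J{\left(l \right)} = - \frac{11}{2} + \frac{l}{2} + \frac{6}{l}$ ($J{\left(l \right)} = \frac{6}{l} + \frac{l}{\left(l + l\right) \frac{1}{l - 11}} = \frac{6}{l} + \frac{l}{2 l \frac{1}{-11 + l}} = \frac{6}{l} + l \frac{-11 + l}{2 l} = \frac{6}{l} + \left(- \frac{11}{2} + \frac{l}{2}\right) = - \frac{11}{2} + \frac{l}{2} + \frac{6}{l}$)
$447 \left(J{\left(-17 \right)} + 1\right) = 447 \left(\frac{12 - 17 \left(-11 - 17\right)}{2 \left(-17\right)} + 1\right) = 447 \left(\frac{1}{2} \left(- \frac{1}{17}\right) \left(12 - -476\right) + 1\right) = 447 \left(\frac{1}{2} \left(- \frac{1}{17}\right) \left(12 + 476\right) + 1\right) = 447 \left(\frac{1}{2} \left(- \frac{1}{17}\right) 488 + 1\right) = 447 \left(- \frac{244}{17} + 1\right) = 447 \left(- \frac{227}{17}\right) = - \frac{101469}{17}$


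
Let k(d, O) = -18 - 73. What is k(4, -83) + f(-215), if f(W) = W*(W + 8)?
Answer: 44414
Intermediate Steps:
f(W) = W*(8 + W)
k(d, O) = -91
k(4, -83) + f(-215) = -91 - 215*(8 - 215) = -91 - 215*(-207) = -91 + 44505 = 44414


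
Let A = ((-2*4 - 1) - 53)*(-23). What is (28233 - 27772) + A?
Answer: 1887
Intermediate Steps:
A = 1426 (A = ((-8 - 1) - 53)*(-23) = (-9 - 53)*(-23) = -62*(-23) = 1426)
(28233 - 27772) + A = (28233 - 27772) + 1426 = 461 + 1426 = 1887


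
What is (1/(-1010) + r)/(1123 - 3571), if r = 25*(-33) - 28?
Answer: 287177/824160 ≈ 0.34845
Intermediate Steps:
r = -853 (r = -825 - 28 = -853)
(1/(-1010) + r)/(1123 - 3571) = (1/(-1010) - 853)/(1123 - 3571) = (-1/1010 - 853)/(-2448) = -861531/1010*(-1/2448) = 287177/824160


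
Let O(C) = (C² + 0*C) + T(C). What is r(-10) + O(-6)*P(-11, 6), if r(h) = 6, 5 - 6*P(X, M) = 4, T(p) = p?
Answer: 11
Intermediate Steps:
P(X, M) = ⅙ (P(X, M) = ⅚ - ⅙*4 = ⅚ - ⅔ = ⅙)
O(C) = C + C² (O(C) = (C² + 0*C) + C = (C² + 0) + C = C² + C = C + C²)
r(-10) + O(-6)*P(-11, 6) = 6 - 6*(1 - 6)*(⅙) = 6 - 6*(-5)*(⅙) = 6 + 30*(⅙) = 6 + 5 = 11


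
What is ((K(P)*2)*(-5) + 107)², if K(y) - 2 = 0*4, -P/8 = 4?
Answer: 7569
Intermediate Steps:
P = -32 (P = -8*4 = -32)
K(y) = 2 (K(y) = 2 + 0*4 = 2 + 0 = 2)
((K(P)*2)*(-5) + 107)² = ((2*2)*(-5) + 107)² = (4*(-5) + 107)² = (-20 + 107)² = 87² = 7569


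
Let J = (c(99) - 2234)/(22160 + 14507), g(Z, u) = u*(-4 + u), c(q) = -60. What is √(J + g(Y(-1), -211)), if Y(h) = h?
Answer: √44552043123/991 ≈ 212.99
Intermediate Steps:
J = -62/991 (J = (-60 - 2234)/(22160 + 14507) = -2294/36667 = -2294*1/36667 = -62/991 ≈ -0.062563)
√(J + g(Y(-1), -211)) = √(-62/991 - 211*(-4 - 211)) = √(-62/991 - 211*(-215)) = √(-62/991 + 45365) = √(44956653/991) = √44552043123/991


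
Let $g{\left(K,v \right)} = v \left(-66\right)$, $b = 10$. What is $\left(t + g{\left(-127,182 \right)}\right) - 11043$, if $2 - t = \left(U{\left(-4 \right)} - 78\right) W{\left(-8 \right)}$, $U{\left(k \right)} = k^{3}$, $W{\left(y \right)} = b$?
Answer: $-21633$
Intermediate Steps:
$W{\left(y \right)} = 10$
$g{\left(K,v \right)} = - 66 v$
$t = 1422$ ($t = 2 - \left(\left(-4\right)^{3} - 78\right) 10 = 2 - \left(-64 - 78\right) 10 = 2 - \left(-142\right) 10 = 2 - -1420 = 2 + 1420 = 1422$)
$\left(t + g{\left(-127,182 \right)}\right) - 11043 = \left(1422 - 12012\right) - 11043 = -10590 - 11043 = -21633$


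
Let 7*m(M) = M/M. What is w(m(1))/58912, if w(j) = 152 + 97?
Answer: 249/58912 ≈ 0.0042266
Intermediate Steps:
m(M) = 1/7 (m(M) = (M/M)/7 = (1/7)*1 = 1/7)
w(j) = 249
w(m(1))/58912 = 249/58912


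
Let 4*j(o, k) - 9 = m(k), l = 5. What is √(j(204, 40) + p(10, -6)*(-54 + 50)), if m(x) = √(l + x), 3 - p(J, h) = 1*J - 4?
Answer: √(57 + 3*√5)/2 ≈ 3.9909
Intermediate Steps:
p(J, h) = 7 - J (p(J, h) = 3 - (1*J - 4) = 3 - (J - 4) = 3 - (-4 + J) = 3 + (4 - J) = 7 - J)
m(x) = √(5 + x)
j(o, k) = 9/4 + √(5 + k)/4
√(j(204, 40) + p(10, -6)*(-54 + 50)) = √((9/4 + √(5 + 40)/4) + (7 - 1*10)*(-54 + 50)) = √((9/4 + √45/4) + (7 - 10)*(-4)) = √((9/4 + (3*√5)/4) - 3*(-4)) = √((9/4 + 3*√5/4) + 12) = √(57/4 + 3*√5/4)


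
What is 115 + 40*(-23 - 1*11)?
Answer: -1245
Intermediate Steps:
115 + 40*(-23 - 1*11) = 115 + 40*(-23 - 11) = 115 + 40*(-34) = 115 - 1360 = -1245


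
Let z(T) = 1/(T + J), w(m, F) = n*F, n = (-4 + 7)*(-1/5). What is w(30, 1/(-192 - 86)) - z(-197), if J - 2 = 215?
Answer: -133/2780 ≈ -0.047842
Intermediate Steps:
J = 217 (J = 2 + 215 = 217)
n = -⅗ (n = 3*(-1*⅕) = 3*(-⅕) = -⅗ ≈ -0.60000)
w(m, F) = -3*F/5
z(T) = 1/(217 + T) (z(T) = 1/(T + 217) = 1/(217 + T))
w(30, 1/(-192 - 86)) - z(-197) = -3/(5*(-192 - 86)) - 1/(217 - 197) = -⅗/(-278) - 1/20 = -⅗*(-1/278) - 1*1/20 = 3/1390 - 1/20 = -133/2780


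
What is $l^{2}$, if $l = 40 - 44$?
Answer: $16$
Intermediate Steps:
$l = -4$ ($l = 40 - 44 = -4$)
$l^{2} = \left(-4\right)^{2} = 16$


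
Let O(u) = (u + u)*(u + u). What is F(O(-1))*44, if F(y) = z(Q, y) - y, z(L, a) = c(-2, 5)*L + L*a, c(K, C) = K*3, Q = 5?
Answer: -616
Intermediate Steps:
c(K, C) = 3*K
O(u) = 4*u² (O(u) = (2*u)*(2*u) = 4*u²)
z(L, a) = -6*L + L*a (z(L, a) = (3*(-2))*L + L*a = -6*L + L*a)
F(y) = -30 + 4*y (F(y) = 5*(-6 + y) - y = (-30 + 5*y) - y = -30 + 4*y)
F(O(-1))*44 = (-30 + 4*(4*(-1)²))*44 = (-30 + 4*(4*1))*44 = (-30 + 4*4)*44 = (-30 + 16)*44 = -14*44 = -616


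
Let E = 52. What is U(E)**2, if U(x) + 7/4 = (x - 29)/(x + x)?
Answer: 25281/10816 ≈ 2.3374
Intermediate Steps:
U(x) = -7/4 + (-29 + x)/(2*x) (U(x) = -7/4 + (x - 29)/(x + x) = -7/4 + (-29 + x)/((2*x)) = -7/4 + (-29 + x)*(1/(2*x)) = -7/4 + (-29 + x)/(2*x))
U(E)**2 = ((1/4)*(-58 - 5*52)/52)**2 = ((1/4)*(1/52)*(-58 - 260))**2 = ((1/4)*(1/52)*(-318))**2 = (-159/104)**2 = 25281/10816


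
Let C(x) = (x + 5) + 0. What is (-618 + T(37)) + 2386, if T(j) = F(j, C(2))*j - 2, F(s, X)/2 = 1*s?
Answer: 4504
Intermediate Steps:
C(x) = 5 + x (C(x) = (5 + x) + 0 = 5 + x)
F(s, X) = 2*s (F(s, X) = 2*(1*s) = 2*s)
T(j) = -2 + 2*j² (T(j) = (2*j)*j - 2 = 2*j² - 2 = -2 + 2*j²)
(-618 + T(37)) + 2386 = (-618 + (-2 + 2*37²)) + 2386 = (-618 + (-2 + 2*1369)) + 2386 = (-618 + (-2 + 2738)) + 2386 = (-618 + 2736) + 2386 = 2118 + 2386 = 4504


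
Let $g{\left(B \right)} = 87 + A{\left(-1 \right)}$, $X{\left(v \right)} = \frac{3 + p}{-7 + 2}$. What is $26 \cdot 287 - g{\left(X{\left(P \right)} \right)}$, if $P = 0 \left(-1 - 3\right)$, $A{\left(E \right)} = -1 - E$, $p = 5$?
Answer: $7375$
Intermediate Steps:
$P = 0$ ($P = 0 \left(-4\right) = 0$)
$X{\left(v \right)} = - \frac{8}{5}$ ($X{\left(v \right)} = \frac{3 + 5}{-7 + 2} = \frac{8}{-5} = 8 \left(- \frac{1}{5}\right) = - \frac{8}{5}$)
$g{\left(B \right)} = 87$ ($g{\left(B \right)} = 87 - 0 = 87 + \left(-1 + 1\right) = 87 + 0 = 87$)
$26 \cdot 287 - g{\left(X{\left(P \right)} \right)} = 26 \cdot 287 - 87 = 7462 - 87 = 7375$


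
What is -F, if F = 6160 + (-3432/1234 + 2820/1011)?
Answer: -1280844328/207929 ≈ -6160.0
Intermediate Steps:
F = 1280844328/207929 (F = 6160 + (-3432*1/1234 + 2820*(1/1011)) = 6160 + (-1716/617 + 940/337) = 6160 + 1688/207929 = 1280844328/207929 ≈ 6160.0)
-F = -1*1280844328/207929 = -1280844328/207929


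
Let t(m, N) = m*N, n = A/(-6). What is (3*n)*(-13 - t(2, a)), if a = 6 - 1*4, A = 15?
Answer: 255/2 ≈ 127.50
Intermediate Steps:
n = -5/2 (n = 15/(-6) = 15*(-⅙) = -5/2 ≈ -2.5000)
a = 2 (a = 6 - 4 = 2)
t(m, N) = N*m
(3*n)*(-13 - t(2, a)) = (3*(-5/2))*(-13 - 2*2) = -15*(-13 - 1*4)/2 = -15*(-13 - 4)/2 = -15/2*(-17) = 255/2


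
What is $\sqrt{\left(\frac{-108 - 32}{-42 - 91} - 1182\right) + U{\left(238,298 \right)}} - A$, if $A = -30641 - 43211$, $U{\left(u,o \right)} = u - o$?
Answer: $73852 + \frac{i \sqrt{447982}}{19} \approx 73852.0 + 35.227 i$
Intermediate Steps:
$A = -73852$
$\sqrt{\left(\frac{-108 - 32}{-42 - 91} - 1182\right) + U{\left(238,298 \right)}} - A = \sqrt{\left(\frac{-108 - 32}{-42 - 91} - 1182\right) + \left(238 - 298\right)} - -73852 = \sqrt{\left(- \frac{140}{-133} - 1182\right) + \left(238 - 298\right)} + 73852 = \sqrt{\left(\left(-140\right) \left(- \frac{1}{133}\right) - 1182\right) - 60} + 73852 = \sqrt{\left(\frac{20}{19} - 1182\right) - 60} + 73852 = \sqrt{- \frac{22438}{19} - 60} + 73852 = \sqrt{- \frac{23578}{19}} + 73852 = \frac{i \sqrt{447982}}{19} + 73852 = 73852 + \frac{i \sqrt{447982}}{19}$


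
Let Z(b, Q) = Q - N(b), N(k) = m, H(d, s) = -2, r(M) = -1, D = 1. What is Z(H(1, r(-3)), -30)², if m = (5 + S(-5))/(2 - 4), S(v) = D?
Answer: 729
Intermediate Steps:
S(v) = 1
m = -3 (m = (5 + 1)/(2 - 4) = 6/(-2) = 6*(-½) = -3)
N(k) = -3
Z(b, Q) = 3 + Q (Z(b, Q) = Q - 1*(-3) = Q + 3 = 3 + Q)
Z(H(1, r(-3)), -30)² = (3 - 30)² = (-27)² = 729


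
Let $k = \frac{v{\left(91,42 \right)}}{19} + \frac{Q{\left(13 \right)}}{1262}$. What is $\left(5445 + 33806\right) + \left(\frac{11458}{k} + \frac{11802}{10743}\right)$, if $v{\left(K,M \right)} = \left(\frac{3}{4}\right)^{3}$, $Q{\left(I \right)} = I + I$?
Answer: $\frac{36099748542433}{117617945} \approx 3.0692 \cdot 10^{5}$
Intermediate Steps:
$Q{\left(I \right)} = 2 I$
$v{\left(K,M \right)} = \frac{27}{64}$ ($v{\left(K,M \right)} = \left(3 \cdot \frac{1}{4}\right)^{3} = \left(\frac{3}{4}\right)^{3} = \frac{27}{64}$)
$k = \frac{32845}{767296}$ ($k = \frac{27}{64 \cdot 19} + \frac{2 \cdot 13}{1262} = \frac{27}{64} \cdot \frac{1}{19} + 26 \cdot \frac{1}{1262} = \frac{27}{1216} + \frac{13}{631} = \frac{32845}{767296} \approx 0.042806$)
$\left(5445 + 33806\right) + \left(\frac{11458}{k} + \frac{11802}{10743}\right) = \left(5445 + 33806\right) + \left(\frac{11458}{\frac{32845}{767296}} + \frac{11802}{10743}\right) = 39251 + \left(11458 \cdot \frac{767296}{32845} + 11802 \cdot \frac{1}{10743}\right) = 39251 + \left(\frac{8791677568}{32845} + \frac{3934}{3581}\right) = 39251 + \frac{31483126583238}{117617945} = \frac{36099748542433}{117617945}$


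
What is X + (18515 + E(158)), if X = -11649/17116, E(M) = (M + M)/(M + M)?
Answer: 28809837/1556 ≈ 18515.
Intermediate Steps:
E(M) = 1 (E(M) = (2*M)/((2*M)) = (2*M)*(1/(2*M)) = 1)
X = -1059/1556 (X = -11649*1/17116 = -1059/1556 ≈ -0.68059)
X + (18515 + E(158)) = -1059/1556 + (18515 + 1) = -1059/1556 + 18516 = 28809837/1556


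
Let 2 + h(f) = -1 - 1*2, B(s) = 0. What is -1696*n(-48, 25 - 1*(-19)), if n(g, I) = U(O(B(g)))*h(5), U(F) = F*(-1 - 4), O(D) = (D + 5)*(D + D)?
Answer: 0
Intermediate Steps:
h(f) = -5 (h(f) = -2 + (-1 - 1*2) = -2 + (-1 - 2) = -2 - 3 = -5)
O(D) = 2*D*(5 + D) (O(D) = (5 + D)*(2*D) = 2*D*(5 + D))
U(F) = -5*F (U(F) = F*(-5) = -5*F)
n(g, I) = 0 (n(g, I) = -10*0*(5 + 0)*(-5) = -10*0*5*(-5) = -5*0*(-5) = 0*(-5) = 0)
-1696*n(-48, 25 - 1*(-19)) = -1696*0 = 0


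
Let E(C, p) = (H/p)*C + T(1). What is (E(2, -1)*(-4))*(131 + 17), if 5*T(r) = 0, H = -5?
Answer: -5920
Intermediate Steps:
T(r) = 0 (T(r) = (1/5)*0 = 0)
E(C, p) = -5*C/p (E(C, p) = (-5/p)*C + 0 = -5*C/p + 0 = -5*C/p)
(E(2, -1)*(-4))*(131 + 17) = (-5*2/(-1)*(-4))*(131 + 17) = (-5*2*(-1)*(-4))*148 = (10*(-4))*148 = -40*148 = -5920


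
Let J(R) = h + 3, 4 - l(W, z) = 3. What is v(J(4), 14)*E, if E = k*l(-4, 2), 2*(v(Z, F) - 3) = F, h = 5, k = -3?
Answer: -30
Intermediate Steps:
l(W, z) = 1 (l(W, z) = 4 - 1*3 = 4 - 3 = 1)
J(R) = 8 (J(R) = 5 + 3 = 8)
v(Z, F) = 3 + F/2
E = -3 (E = -3*1 = -3)
v(J(4), 14)*E = (3 + (½)*14)*(-3) = (3 + 7)*(-3) = 10*(-3) = -30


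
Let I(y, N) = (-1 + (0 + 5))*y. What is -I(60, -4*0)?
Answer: -240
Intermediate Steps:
I(y, N) = 4*y (I(y, N) = (-1 + 5)*y = 4*y)
-I(60, -4*0) = -4*60 = -1*240 = -240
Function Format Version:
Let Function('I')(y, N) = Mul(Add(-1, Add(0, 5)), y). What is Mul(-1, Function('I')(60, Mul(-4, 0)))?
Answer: -240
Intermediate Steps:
Function('I')(y, N) = Mul(4, y) (Function('I')(y, N) = Mul(Add(-1, 5), y) = Mul(4, y))
Mul(-1, Function('I')(60, Mul(-4, 0))) = Mul(-1, Mul(4, 60)) = Mul(-1, 240) = -240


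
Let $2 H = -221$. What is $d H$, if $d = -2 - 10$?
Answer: $1326$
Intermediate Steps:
$H = - \frac{221}{2}$ ($H = \frac{1}{2} \left(-221\right) = - \frac{221}{2} \approx -110.5$)
$d = -12$
$d H = \left(-12\right) \left(- \frac{221}{2}\right) = 1326$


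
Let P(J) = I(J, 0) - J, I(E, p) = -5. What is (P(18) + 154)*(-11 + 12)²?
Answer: 131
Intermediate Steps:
P(J) = -5 - J
(P(18) + 154)*(-11 + 12)² = ((-5 - 1*18) + 154)*(-11 + 12)² = ((-5 - 18) + 154)*1² = (-23 + 154)*1 = 131*1 = 131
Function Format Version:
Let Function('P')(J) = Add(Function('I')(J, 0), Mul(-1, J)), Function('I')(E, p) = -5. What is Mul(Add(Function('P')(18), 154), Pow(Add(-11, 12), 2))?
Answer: 131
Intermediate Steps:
Function('P')(J) = Add(-5, Mul(-1, J))
Mul(Add(Function('P')(18), 154), Pow(Add(-11, 12), 2)) = Mul(Add(Add(-5, Mul(-1, 18)), 154), Pow(Add(-11, 12), 2)) = Mul(Add(Add(-5, -18), 154), Pow(1, 2)) = Mul(Add(-23, 154), 1) = Mul(131, 1) = 131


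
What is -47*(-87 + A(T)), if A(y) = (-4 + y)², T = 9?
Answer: 2914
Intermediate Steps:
-47*(-87 + A(T)) = -47*(-87 + (-4 + 9)²) = -47*(-87 + 5²) = -47*(-87 + 25) = -47*(-62) = 2914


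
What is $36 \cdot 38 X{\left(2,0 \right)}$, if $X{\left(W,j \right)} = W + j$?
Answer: $2736$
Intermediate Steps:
$36 \cdot 38 X{\left(2,0 \right)} = 36 \cdot 38 \left(2 + 0\right) = 1368 \cdot 2 = 2736$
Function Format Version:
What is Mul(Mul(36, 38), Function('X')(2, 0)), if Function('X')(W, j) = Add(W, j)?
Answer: 2736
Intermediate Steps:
Mul(Mul(36, 38), Function('X')(2, 0)) = Mul(Mul(36, 38), Add(2, 0)) = Mul(1368, 2) = 2736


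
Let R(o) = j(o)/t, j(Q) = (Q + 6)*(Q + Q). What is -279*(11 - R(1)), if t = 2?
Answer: -1116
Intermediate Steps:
j(Q) = 2*Q*(6 + Q) (j(Q) = (6 + Q)*(2*Q) = 2*Q*(6 + Q))
R(o) = o*(6 + o) (R(o) = (2*o*(6 + o))/2 = (2*o*(6 + o))*(½) = o*(6 + o))
-279*(11 - R(1)) = -279*(11 - (6 + 1)) = -279*(11 - 7) = -279*4 = -1116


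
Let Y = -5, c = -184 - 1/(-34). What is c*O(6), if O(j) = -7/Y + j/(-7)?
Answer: -23769/238 ≈ -99.870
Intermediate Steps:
c = -6255/34 (c = -184 - 1*(-1/34) = -184 + 1/34 = -6255/34 ≈ -183.97)
O(j) = 7/5 - j/7 (O(j) = -7/(-5) + j/(-7) = -7*(-⅕) + j*(-⅐) = 7/5 - j/7)
c*O(6) = -6255*(7/5 - ⅐*6)/34 = -6255*(7/5 - 6/7)/34 = -6255/34*19/35 = -23769/238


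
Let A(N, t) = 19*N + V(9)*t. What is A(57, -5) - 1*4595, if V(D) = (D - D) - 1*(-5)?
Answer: -3537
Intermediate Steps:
V(D) = 5 (V(D) = 0 + 5 = 5)
A(N, t) = 5*t + 19*N (A(N, t) = 19*N + 5*t = 5*t + 19*N)
A(57, -5) - 1*4595 = (5*(-5) + 19*57) - 1*4595 = (-25 + 1083) - 4595 = 1058 - 4595 = -3537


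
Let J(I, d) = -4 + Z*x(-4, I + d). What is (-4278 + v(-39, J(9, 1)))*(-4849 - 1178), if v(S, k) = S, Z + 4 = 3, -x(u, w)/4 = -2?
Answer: 26018559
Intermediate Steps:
x(u, w) = 8 (x(u, w) = -4*(-2) = 8)
Z = -1 (Z = -4 + 3 = -1)
J(I, d) = -12 (J(I, d) = -4 - 1*8 = -4 - 8 = -12)
(-4278 + v(-39, J(9, 1)))*(-4849 - 1178) = (-4278 - 39)*(-4849 - 1178) = -4317*(-6027) = 26018559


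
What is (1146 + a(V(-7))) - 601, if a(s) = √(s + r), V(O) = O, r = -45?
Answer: 545 + 2*I*√13 ≈ 545.0 + 7.2111*I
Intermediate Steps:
a(s) = √(-45 + s) (a(s) = √(s - 45) = √(-45 + s))
(1146 + a(V(-7))) - 601 = (1146 + √(-45 - 7)) - 601 = (1146 + √(-52)) - 601 = (1146 + 2*I*√13) - 601 = 545 + 2*I*√13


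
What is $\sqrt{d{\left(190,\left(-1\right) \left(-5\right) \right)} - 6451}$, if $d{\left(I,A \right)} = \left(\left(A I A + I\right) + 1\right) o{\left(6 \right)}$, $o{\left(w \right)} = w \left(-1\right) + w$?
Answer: $i \sqrt{6451} \approx 80.318 i$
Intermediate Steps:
$o{\left(w \right)} = 0$ ($o{\left(w \right)} = - w + w = 0$)
$d{\left(I,A \right)} = 0$ ($d{\left(I,A \right)} = \left(\left(A I A + I\right) + 1\right) 0 = \left(\left(I A^{2} + I\right) + 1\right) 0 = \left(\left(I + I A^{2}\right) + 1\right) 0 = \left(1 + I + I A^{2}\right) 0 = 0$)
$\sqrt{d{\left(190,\left(-1\right) \left(-5\right) \right)} - 6451} = \sqrt{0 - 6451} = \sqrt{-6451} = i \sqrt{6451}$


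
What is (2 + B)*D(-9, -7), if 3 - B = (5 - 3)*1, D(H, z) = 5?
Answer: 15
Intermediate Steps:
B = 1 (B = 3 - (5 - 3) = 3 - 2 = 1)
(2 + B)*D(-9, -7) = (2 + 1)*5 = 3*5 = 15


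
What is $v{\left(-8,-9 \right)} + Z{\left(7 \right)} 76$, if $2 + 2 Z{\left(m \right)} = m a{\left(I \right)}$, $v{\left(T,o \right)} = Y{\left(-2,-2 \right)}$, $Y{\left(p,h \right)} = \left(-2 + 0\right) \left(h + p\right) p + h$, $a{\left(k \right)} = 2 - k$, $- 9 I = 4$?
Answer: $\frac{5006}{9} \approx 556.22$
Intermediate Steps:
$I = - \frac{4}{9}$ ($I = \left(- \frac{1}{9}\right) 4 = - \frac{4}{9} \approx -0.44444$)
$Y{\left(p,h \right)} = h + p \left(- 2 h - 2 p\right)$ ($Y{\left(p,h \right)} = - 2 \left(h + p\right) p + h = \left(- 2 h - 2 p\right) p + h = p \left(- 2 h - 2 p\right) + h = h + p \left(- 2 h - 2 p\right)$)
$v{\left(T,o \right)} = -18$ ($v{\left(T,o \right)} = -2 - 2 \left(-2\right)^{2} - \left(-4\right) \left(-2\right) = -2 - 8 - 8 = -18$)
$Z{\left(m \right)} = -1 + \frac{11 m}{9}$ ($Z{\left(m \right)} = -1 + \frac{m \left(2 - - \frac{4}{9}\right)}{2} = -1 + \frac{m \left(2 + \frac{4}{9}\right)}{2} = -1 + \frac{m \frac{22}{9}}{2} = -1 + \frac{\frac{22}{9} m}{2} = -1 + \frac{11 m}{9}$)
$v{\left(-8,-9 \right)} + Z{\left(7 \right)} 76 = -18 + \left(-1 + \frac{11}{9} \cdot 7\right) 76 = -18 + \left(-1 + \frac{77}{9}\right) 76 = -18 + \frac{68}{9} \cdot 76 = -18 + \frac{5168}{9} = \frac{5006}{9}$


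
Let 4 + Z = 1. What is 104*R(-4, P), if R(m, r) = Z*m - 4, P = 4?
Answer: 832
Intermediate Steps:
Z = -3 (Z = -4 + 1 = -3)
R(m, r) = -4 - 3*m (R(m, r) = -3*m - 4 = -4 - 3*m)
104*R(-4, P) = 104*(-4 - 3*(-4)) = 104*(-4 + 12) = 104*8 = 832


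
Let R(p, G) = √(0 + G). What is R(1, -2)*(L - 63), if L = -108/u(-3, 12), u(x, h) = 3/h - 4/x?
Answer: -2493*I*√2/19 ≈ -185.56*I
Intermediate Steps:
R(p, G) = √G
u(x, h) = -4/x + 3/h
L = -1296/19 (L = -108/(-4/(-3) + 3/12) = -108/(-4*(-⅓) + 3*(1/12)) = -108/(4/3 + ¼) = -108/19/12 = -108*12/19 = -1296/19 ≈ -68.211)
R(1, -2)*(L - 63) = √(-2)*(-1296/19 - 63) = (I*√2)*(-2493/19) = -2493*I*√2/19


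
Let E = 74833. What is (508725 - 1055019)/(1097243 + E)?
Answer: -91049/195346 ≈ -0.46609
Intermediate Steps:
(508725 - 1055019)/(1097243 + E) = (508725 - 1055019)/(1097243 + 74833) = -546294/1172076 = -546294*1/1172076 = -91049/195346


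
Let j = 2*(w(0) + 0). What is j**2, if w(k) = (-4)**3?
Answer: 16384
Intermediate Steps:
w(k) = -64
j = -128 (j = 2*(-64 + 0) = 2*(-64) = -128)
j**2 = (-128)**2 = 16384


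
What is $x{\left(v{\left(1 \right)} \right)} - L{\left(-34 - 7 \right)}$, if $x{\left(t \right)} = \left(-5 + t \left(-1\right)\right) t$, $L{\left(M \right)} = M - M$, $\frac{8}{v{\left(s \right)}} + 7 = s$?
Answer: $\frac{44}{9} \approx 4.8889$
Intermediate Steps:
$v{\left(s \right)} = \frac{8}{-7 + s}$
$L{\left(M \right)} = 0$
$x{\left(t \right)} = t \left(-5 - t\right)$ ($x{\left(t \right)} = \left(-5 - t\right) t = t \left(-5 - t\right)$)
$x{\left(v{\left(1 \right)} \right)} - L{\left(-34 - 7 \right)} = - \frac{8}{-7 + 1} \left(5 + \frac{8}{-7 + 1}\right) - 0 = - \frac{8}{-6} \left(5 + \frac{8}{-6}\right) + 0 = - 8 \left(- \frac{1}{6}\right) \left(5 + 8 \left(- \frac{1}{6}\right)\right) + 0 = \left(-1\right) \left(- \frac{4}{3}\right) \left(5 - \frac{4}{3}\right) + 0 = \left(-1\right) \left(- \frac{4}{3}\right) \frac{11}{3} + 0 = \frac{44}{9} + 0 = \frac{44}{9}$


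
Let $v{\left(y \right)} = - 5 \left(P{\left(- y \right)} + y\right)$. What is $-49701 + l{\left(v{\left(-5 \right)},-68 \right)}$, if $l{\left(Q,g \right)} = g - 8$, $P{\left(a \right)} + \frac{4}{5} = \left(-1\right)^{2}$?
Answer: $-49777$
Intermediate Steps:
$P{\left(a \right)} = \frac{1}{5}$ ($P{\left(a \right)} = - \frac{4}{5} + \left(-1\right)^{2} = - \frac{4}{5} + 1 = \frac{1}{5}$)
$v{\left(y \right)} = -1 - 5 y$ ($v{\left(y \right)} = - 5 \left(\frac{1}{5} + y\right) = -1 - 5 y$)
$l{\left(Q,g \right)} = -8 + g$ ($l{\left(Q,g \right)} = g - 8 = -8 + g$)
$-49701 + l{\left(v{\left(-5 \right)},-68 \right)} = -49701 - 76 = -49777$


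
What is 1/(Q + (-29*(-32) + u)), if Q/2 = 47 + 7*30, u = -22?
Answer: 1/1420 ≈ 0.00070423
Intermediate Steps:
Q = 514 (Q = 2*(47 + 7*30) = 2*(47 + 210) = 2*257 = 514)
1/(Q + (-29*(-32) + u)) = 1/(514 + (-29*(-32) - 22)) = 1/(514 + (928 - 22)) = 1/(514 + 906) = 1/1420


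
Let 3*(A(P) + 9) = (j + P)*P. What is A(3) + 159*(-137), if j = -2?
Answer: -21791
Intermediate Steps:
A(P) = -9 + P*(-2 + P)/3 (A(P) = -9 + ((-2 + P)*P)/3 = -9 + (P*(-2 + P))/3 = -9 + P*(-2 + P)/3)
A(3) + 159*(-137) = (-9 - ⅔*3 + (⅓)*3²) + 159*(-137) = (-9 - 2 + (⅓)*9) - 21783 = (-9 - 2 + 3) - 21783 = -8 - 21783 = -21791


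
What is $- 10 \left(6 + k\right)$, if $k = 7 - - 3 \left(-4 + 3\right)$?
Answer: $-100$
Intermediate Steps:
$k = 4$ ($k = 7 - \left(-3\right) \left(-1\right) = 7 - 3 = 4$)
$- 10 \left(6 + k\right) = - 10 \left(6 + 4\right) = \left(-10\right) 10 = -100$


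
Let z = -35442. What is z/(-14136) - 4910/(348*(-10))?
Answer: 200777/51243 ≈ 3.9181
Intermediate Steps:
z/(-14136) - 4910/(348*(-10)) = -35442/(-14136) - 4910/(348*(-10)) = -35442*(-1/14136) - 4910/(-3480) = 5907/2356 - 4910*(-1/3480) = 5907/2356 + 491/348 = 200777/51243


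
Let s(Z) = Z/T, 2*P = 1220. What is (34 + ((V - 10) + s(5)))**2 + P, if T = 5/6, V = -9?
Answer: 1051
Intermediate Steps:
P = 610 (P = (1/2)*1220 = 610)
T = 5/6 (T = 5*(1/6) = 5/6 ≈ 0.83333)
s(Z) = 6*Z/5 (s(Z) = Z/(5/6) = Z*(6/5) = 6*Z/5)
(34 + ((V - 10) + s(5)))**2 + P = (34 + ((-9 - 10) + (6/5)*5))**2 + 610 = (34 + (-19 + 6))**2 + 610 = (34 - 13)**2 + 610 = 21**2 + 610 = 441 + 610 = 1051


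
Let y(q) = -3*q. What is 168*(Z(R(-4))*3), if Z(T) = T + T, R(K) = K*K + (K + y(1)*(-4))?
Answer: 24192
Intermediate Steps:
R(K) = 12 + K + K² (R(K) = K*K + (K - 3*1*(-4)) = K² + (K - 3*(-4)) = K² + (K + 12) = K² + (12 + K) = 12 + K + K²)
Z(T) = 2*T
168*(Z(R(-4))*3) = 168*((2*(12 - 4 + (-4)²))*3) = 168*((2*(12 - 4 + 16))*3) = 168*((2*24)*3) = 168*(48*3) = 168*144 = 24192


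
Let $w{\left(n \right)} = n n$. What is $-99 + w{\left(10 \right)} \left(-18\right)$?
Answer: $-1899$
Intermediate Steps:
$w{\left(n \right)} = n^{2}$
$-99 + w{\left(10 \right)} \left(-18\right) = -99 + 10^{2} \left(-18\right) = -99 + 100 \left(-18\right) = -99 - 1800 = -1899$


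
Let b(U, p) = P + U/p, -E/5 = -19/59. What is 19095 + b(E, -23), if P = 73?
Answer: 26010881/1357 ≈ 19168.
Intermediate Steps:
E = 95/59 (E = -(-95)/59 = -5*(-19/59) = 95/59 ≈ 1.6102)
b(U, p) = 73 + U/p
19095 + b(E, -23) = 19095 + (73 + (95/59)/(-23)) = 19095 + (73 + (95/59)*(-1/23)) = 19095 + (73 - 95/1357) = 19095 + 98966/1357 = 26010881/1357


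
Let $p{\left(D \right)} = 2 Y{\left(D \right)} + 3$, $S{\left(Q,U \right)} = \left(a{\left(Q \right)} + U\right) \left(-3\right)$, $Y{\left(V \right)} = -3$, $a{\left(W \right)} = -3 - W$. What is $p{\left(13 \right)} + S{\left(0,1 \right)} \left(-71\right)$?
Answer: $-429$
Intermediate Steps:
$S{\left(Q,U \right)} = 9 - 3 U + 3 Q$ ($S{\left(Q,U \right)} = \left(\left(-3 - Q\right) + U\right) \left(-3\right) = \left(-3 + U - Q\right) \left(-3\right) = 9 - 3 U + 3 Q$)
$p{\left(D \right)} = -3$ ($p{\left(D \right)} = 2 \left(-3\right) + 3 = -6 + 3 = -3$)
$p{\left(13 \right)} + S{\left(0,1 \right)} \left(-71\right) = -3 + \left(9 - 3 + 3 \cdot 0\right) \left(-71\right) = -3 + \left(9 - 3 + 0\right) \left(-71\right) = -3 + 6 \left(-71\right) = -3 - 426 = -429$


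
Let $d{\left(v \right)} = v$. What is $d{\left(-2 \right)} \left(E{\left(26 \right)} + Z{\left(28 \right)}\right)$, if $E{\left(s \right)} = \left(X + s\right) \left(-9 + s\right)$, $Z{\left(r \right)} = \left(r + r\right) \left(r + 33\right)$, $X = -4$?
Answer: $-7580$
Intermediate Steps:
$Z{\left(r \right)} = 2 r \left(33 + r\right)$
$E{\left(s \right)} = \left(-9 + s\right) \left(-4 + s\right)$ ($E{\left(s \right)} = \left(-4 + s\right) \left(-9 + s\right) = \left(-9 + s\right) \left(-4 + s\right)$)
$d{\left(-2 \right)} \left(E{\left(26 \right)} + Z{\left(28 \right)}\right) = - 2 \left(\left(36 + 26^{2} - 338\right) + 2 \cdot 28 \left(33 + 28\right)\right) = - 2 \left(\left(36 + 676 - 338\right) + 2 \cdot 28 \cdot 61\right) = - 2 \left(374 + 3416\right) = \left(-2\right) 3790 = -7580$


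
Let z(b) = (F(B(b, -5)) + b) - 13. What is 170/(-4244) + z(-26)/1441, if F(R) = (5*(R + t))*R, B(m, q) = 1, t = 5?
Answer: -141583/3057802 ≈ -0.046302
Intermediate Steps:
F(R) = R*(25 + 5*R) (F(R) = (5*(R + 5))*R = (5*(5 + R))*R = (25 + 5*R)*R = R*(25 + 5*R))
z(b) = 17 + b (z(b) = (5*1*(5 + 1) + b) - 13 = (5*1*6 + b) - 13 = (30 + b) - 13 = 17 + b)
170/(-4244) + z(-26)/1441 = 170/(-4244) + (17 - 26)/1441 = 170*(-1/4244) - 9*1/1441 = -85/2122 - 9/1441 = -141583/3057802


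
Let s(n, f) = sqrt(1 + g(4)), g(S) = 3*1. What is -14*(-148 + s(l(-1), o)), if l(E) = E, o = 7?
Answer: 2044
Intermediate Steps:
g(S) = 3
s(n, f) = 2 (s(n, f) = sqrt(1 + 3) = sqrt(4) = 2)
-14*(-148 + s(l(-1), o)) = -14*(-148 + 2) = -14*(-146) = 2044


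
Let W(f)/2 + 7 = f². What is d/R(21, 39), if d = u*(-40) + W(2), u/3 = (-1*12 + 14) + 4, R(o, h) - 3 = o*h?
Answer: -121/137 ≈ -0.88321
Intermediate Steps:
R(o, h) = 3 + h*o (R(o, h) = 3 + o*h = 3 + h*o)
u = 18 (u = 3*((-1*12 + 14) + 4) = 3*((-12 + 14) + 4) = 3*(2 + 4) = 3*6 = 18)
W(f) = -14 + 2*f²
d = -726 (d = 18*(-40) + (-14 + 2*2²) = -720 + (-14 + 2*4) = -720 + (-14 + 8) = -720 - 6 = -726)
d/R(21, 39) = -726/(3 + 39*21) = -726/(3 + 819) = -726/822 = -726*1/822 = -121/137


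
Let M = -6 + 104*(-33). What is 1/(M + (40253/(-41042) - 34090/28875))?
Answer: -33859650/116482660333 ≈ -0.00029068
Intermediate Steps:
M = -3438 (M = -6 - 3432 = -3438)
1/(M + (40253/(-41042) - 34090/28875)) = 1/(-3438 + (40253/(-41042) - 34090/28875)) = 1/(-3438 + (40253*(-1/41042) - 34090*1/28875)) = 1/(-3438 + (-40253/41042 - 974/825)) = 1/(-3438 - 73183633/33859650) = 1/(-116482660333/33859650) = -33859650/116482660333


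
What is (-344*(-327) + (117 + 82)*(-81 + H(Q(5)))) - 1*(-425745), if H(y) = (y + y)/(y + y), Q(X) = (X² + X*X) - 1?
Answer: 522313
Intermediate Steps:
Q(X) = -1 + 2*X² (Q(X) = (X² + X²) - 1 = 2*X² - 1 = -1 + 2*X²)
H(y) = 1 (H(y) = (2*y)/((2*y)) = (2*y)*(1/(2*y)) = 1)
(-344*(-327) + (117 + 82)*(-81 + H(Q(5)))) - 1*(-425745) = (-344*(-327) + (117 + 82)*(-81 + 1)) - 1*(-425745) = (112488 + 199*(-80)) + 425745 = (112488 - 15920) + 425745 = 96568 + 425745 = 522313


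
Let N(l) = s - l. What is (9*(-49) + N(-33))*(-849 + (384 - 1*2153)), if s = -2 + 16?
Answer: 1031492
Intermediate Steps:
s = 14
N(l) = 14 - l
(9*(-49) + N(-33))*(-849 + (384 - 1*2153)) = (9*(-49) + (14 - 1*(-33)))*(-849 + (384 - 1*2153)) = (-441 + (14 + 33))*(-849 + (384 - 2153)) = (-441 + 47)*(-849 - 1769) = -394*(-2618) = 1031492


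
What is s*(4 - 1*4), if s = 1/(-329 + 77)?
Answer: 0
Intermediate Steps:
s = -1/252 (s = 1/(-252) = -1/252 ≈ -0.0039683)
s*(4 - 1*4) = -(4 - 1*4)/252 = -(4 - 4)/252 = -1/252*0 = 0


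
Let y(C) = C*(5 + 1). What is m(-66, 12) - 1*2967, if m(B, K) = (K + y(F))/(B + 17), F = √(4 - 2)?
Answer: -145395/49 - 6*√2/49 ≈ -2967.4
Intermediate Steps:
F = √2 ≈ 1.4142
y(C) = 6*C (y(C) = C*6 = 6*C)
m(B, K) = (K + 6*√2)/(17 + B) (m(B, K) = (K + 6*√2)/(B + 17) = (K + 6*√2)/(17 + B))
m(-66, 12) - 1*2967 = (12 + 6*√2)/(17 - 66) - 1*2967 = (12 + 6*√2)/(-49) - 2967 = -(12 + 6*√2)/49 - 2967 = (-12/49 - 6*√2/49) - 2967 = -145395/49 - 6*√2/49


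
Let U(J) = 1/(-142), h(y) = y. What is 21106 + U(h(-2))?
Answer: 2997051/142 ≈ 21106.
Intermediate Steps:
U(J) = -1/142
21106 + U(h(-2)) = 21106 - 1/142 = 2997051/142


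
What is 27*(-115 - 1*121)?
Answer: -6372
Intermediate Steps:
27*(-115 - 1*121) = 27*(-115 - 121) = 27*(-236) = -6372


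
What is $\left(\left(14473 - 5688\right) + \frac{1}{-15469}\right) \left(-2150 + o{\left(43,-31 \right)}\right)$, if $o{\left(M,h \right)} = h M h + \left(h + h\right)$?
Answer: $\frac{5314995759204}{15469} \approx 3.4359 \cdot 10^{8}$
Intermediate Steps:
$o{\left(M,h \right)} = 2 h + M h^{2}$ ($o{\left(M,h \right)} = M h h + 2 h = M h^{2} + 2 h = 2 h + M h^{2}$)
$\left(\left(14473 - 5688\right) + \frac{1}{-15469}\right) \left(-2150 + o{\left(43,-31 \right)}\right) = \left(\left(14473 - 5688\right) + \frac{1}{-15469}\right) \left(-2150 - 31 \left(2 + 43 \left(-31\right)\right)\right) = \left(8785 - \frac{1}{15469}\right) \left(-2150 - 31 \left(2 - 1333\right)\right) = \frac{135895164 \left(-2150 - -41261\right)}{15469} = \frac{135895164 \left(-2150 + 41261\right)}{15469} = \frac{135895164}{15469} \cdot 39111 = \frac{5314995759204}{15469}$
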